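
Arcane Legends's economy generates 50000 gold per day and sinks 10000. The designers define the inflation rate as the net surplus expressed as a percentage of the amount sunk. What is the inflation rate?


Net gold = 50000 - 10000 = 40000
Inflation rate = net / sunk * 100 = 40000 / 10000 * 100
= 4.0 * 100
= 400.00%

400.00%


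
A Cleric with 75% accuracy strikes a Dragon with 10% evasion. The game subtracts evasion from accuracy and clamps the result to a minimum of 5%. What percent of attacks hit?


accuracy - evasion = 75 - 10 = 65
Apply floor: max(65, 5) = 65
Hit chance = 65%

65%


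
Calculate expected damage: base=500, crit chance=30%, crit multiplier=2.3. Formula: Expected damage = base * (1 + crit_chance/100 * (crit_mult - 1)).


E[dmg] = base * (1 + crit_chance * (crit_mult - 1))
cc as decimal = 30/100 = 0.3
cm - 1 = 2.3 - 1 = 1.3
Bonus factor = 0.3 * 1.3 = 0.39
Total multiplier = 1 + 0.39 = 1.39
Expected damage = 500 * 1.39 = 695.00

695.00 damage


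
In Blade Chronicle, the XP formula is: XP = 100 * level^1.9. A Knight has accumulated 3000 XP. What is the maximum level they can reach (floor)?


XP = 100 * level^1.9, so level = (XP / 100)^(1/1.9)
= (3000 / 100)^(1/1.9)
= 30.0^0.5263
= 5.9901
Floor: level = 5

level 5


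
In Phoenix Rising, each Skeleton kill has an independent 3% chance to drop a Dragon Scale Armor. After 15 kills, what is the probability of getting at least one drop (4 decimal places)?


P(at least one) = 1 - P(none) = 1 - (1-p)^n
p = 3/100 = 0.03
1 - p = 0.97
(1 - p)^15 = 0.97^15 = 0.633251
P(at least one) = 1 - 0.633251 = 0.3667

0.3667


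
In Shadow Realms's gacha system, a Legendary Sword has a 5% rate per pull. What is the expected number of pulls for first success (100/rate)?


Expected pulls for a geometric distribution = 1/p = 100 / rate%
= 100 / 5
= 20.0

20.0 pulls


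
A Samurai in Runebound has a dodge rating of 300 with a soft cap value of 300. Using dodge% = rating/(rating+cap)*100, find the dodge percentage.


dodge% = 300 / (300 + 300) * 100
= 300 / 600 * 100
= 0.5 * 100
= 50.00%

50.00%


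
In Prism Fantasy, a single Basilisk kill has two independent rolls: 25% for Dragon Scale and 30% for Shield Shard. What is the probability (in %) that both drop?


For independent events, P(both) = P(A) * P(B)
= 25% * 30%
= 750 / 100 %
= 7.5%

7.5%


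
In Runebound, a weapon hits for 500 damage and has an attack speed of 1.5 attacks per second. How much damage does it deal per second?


DPS = damage * attack_speed
= 500 * 1.5
= 750.0

750.0 DPS


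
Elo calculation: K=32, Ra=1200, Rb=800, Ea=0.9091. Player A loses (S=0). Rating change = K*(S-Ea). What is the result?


Elo update: delta = K * (S - Ea), where S = 0 (loses)
S - Ea = 0 - 0.9091 = -0.9091
Rating change = 32 * -0.9091
= -29.09

-29.09 rating points


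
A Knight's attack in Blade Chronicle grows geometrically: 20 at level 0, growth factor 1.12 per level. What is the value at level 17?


value = base * growth^level
= 20 * 1.12^17
= 20 * 6.866041
= 137.32

137.32 attack


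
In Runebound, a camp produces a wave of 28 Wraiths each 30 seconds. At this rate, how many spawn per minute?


Spawns per minute = count * (60 / interval)
= 28 * (60 / 30)
= 28 * 2.0
= 56.0

56.0 per minute


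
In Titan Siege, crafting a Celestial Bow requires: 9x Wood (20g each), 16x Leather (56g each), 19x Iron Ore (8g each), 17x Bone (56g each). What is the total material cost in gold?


Cost breakdown:
  Wood: 9 * 20 = 180
  Leather: 16 * 56 = 896
  Iron Ore: 19 * 8 = 152
  Bone: 17 * 56 = 952
Total = 180 + 896 + 152 + 952 = 2180

2180 gold


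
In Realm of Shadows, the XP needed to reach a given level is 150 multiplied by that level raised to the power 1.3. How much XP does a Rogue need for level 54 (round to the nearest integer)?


XP = 150 * level^1.3
Substitute level = 54:
XP = 150 * 54^1.3
= 150 * 178.6948
= 26804

26804 XP


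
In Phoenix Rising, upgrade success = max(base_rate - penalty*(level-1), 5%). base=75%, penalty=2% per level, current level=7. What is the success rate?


raw_rate = 75 - 2 * (7 - 1)
= 75 - 2 * 6
= 75 - 12
= 63
Apply floor: max(63, 5) = 63%

63%


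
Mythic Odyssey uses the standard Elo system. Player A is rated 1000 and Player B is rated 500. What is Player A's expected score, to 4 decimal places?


Elo expected score: Ea = 1/(1 + 10^((Rb-Ra)/400))
Rb - Ra = 500 - 1000 = -500
(Rb-Ra)/400 = -500/400 = -1.25
10^-1.25 = 0.056234
Ea = 1/(1 + 0.056234) = 1/1.056234 = 0.9468

0.9468


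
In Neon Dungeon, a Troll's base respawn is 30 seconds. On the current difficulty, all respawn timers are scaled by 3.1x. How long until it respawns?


Respawn time = base * multiplier
= 30 * 3.1
= 93.0 seconds

93.0 seconds


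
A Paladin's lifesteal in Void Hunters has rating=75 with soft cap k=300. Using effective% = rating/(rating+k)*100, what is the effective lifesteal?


effective% = rating / (rating + k) * 100
= 75 / (75 + 300) * 100
= 75 / 375 * 100
= 0.2 * 100
= 20.00%

20.00%


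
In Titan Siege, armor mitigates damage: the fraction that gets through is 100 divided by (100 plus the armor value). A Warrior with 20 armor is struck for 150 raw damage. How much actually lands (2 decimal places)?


actual = 150 * 100 / (100 + 20)
= 150 * 100 / 120
= 15000 / 120
= 125.00

125.00 damage


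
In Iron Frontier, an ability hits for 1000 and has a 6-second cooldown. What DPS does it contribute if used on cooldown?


DPS = damage / cooldown
= 1000 / 6
= 166.67

166.67 DPS


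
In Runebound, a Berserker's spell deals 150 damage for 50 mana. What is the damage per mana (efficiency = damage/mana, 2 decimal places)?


Efficiency = damage / mana
= 150 / 50
= 3.00

3.00 dmg/mana


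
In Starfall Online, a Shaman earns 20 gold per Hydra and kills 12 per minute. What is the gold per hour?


Gold per minute = 20 * 12 = 240
Gold per hour = 240 * 60 = 14400

14400 gold/hour


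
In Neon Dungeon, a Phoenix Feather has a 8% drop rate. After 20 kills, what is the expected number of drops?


Expected drops = kills * (drop_rate / 100)
= 20 * (8 / 100)
= 20 * 0.08
= 1.6

1.6 drops


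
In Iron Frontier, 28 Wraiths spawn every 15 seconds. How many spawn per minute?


Spawns per minute = count * (60 / interval)
= 28 * (60 / 15)
= 28 * 4.0
= 112.0

112.0 per minute


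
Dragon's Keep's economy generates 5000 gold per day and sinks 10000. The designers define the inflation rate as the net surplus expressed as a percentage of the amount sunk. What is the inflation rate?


Net gold = 5000 - 10000 = -5000
Inflation rate = net / sunk * 100 = -5000 / 10000 * 100
= -0.5 * 100
= -50.00%

-50.00%


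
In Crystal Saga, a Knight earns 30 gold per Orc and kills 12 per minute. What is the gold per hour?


Gold per minute = 30 * 12 = 360
Gold per hour = 360 * 60 = 21600

21600 gold/hour


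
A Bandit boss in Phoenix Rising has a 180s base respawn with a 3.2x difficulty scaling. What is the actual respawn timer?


Respawn time = base * multiplier
= 180 * 3.2
= 576.0 seconds

576.0 seconds


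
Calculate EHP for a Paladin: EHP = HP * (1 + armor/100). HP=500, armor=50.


EHP = 500 * (1 + 50/100)
= 500 * (1 + 0.5)
= 500 * 1.5
= 750.0

750.0 EHP


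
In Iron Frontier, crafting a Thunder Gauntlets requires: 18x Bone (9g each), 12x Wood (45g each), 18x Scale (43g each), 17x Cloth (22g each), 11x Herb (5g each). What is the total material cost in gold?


Cost breakdown:
  Bone: 18 * 9 = 162
  Wood: 12 * 45 = 540
  Scale: 18 * 43 = 774
  Cloth: 17 * 22 = 374
  Herb: 11 * 5 = 55
Total = 162 + 540 + 774 + 374 + 55 = 1905

1905 gold


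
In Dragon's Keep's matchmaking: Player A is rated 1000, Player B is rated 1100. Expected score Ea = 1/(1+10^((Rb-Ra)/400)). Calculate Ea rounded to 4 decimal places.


Elo expected score: Ea = 1/(1 + 10^((Rb-Ra)/400))
Rb - Ra = 1100 - 1000 = 100
(Rb-Ra)/400 = 100/400 = 0.25
10^0.25 = 1.778279
Ea = 1/(1 + 1.778279) = 1/2.778279 = 0.3599

0.3599


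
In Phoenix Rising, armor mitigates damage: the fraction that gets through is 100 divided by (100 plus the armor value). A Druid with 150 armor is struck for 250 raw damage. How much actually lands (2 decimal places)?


actual = 250 * 100 / (100 + 150)
= 250 * 100 / 250
= 25000 / 250
= 100.00

100.00 damage


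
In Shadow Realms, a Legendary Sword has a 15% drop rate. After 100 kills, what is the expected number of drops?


Expected drops = kills * (drop_rate / 100)
= 100 * (15 / 100)
= 100 * 0.15
= 15.0

15.0 drops


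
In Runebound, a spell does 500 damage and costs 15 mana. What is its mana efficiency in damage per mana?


Efficiency = damage / mana
= 500 / 15
= 33.33

33.33 dmg/mana


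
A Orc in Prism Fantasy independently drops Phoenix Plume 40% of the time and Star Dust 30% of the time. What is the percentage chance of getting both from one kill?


For independent events, P(both) = P(A) * P(B)
= 40% * 30%
= 1200 / 100 %
= 12.0%

12.0%


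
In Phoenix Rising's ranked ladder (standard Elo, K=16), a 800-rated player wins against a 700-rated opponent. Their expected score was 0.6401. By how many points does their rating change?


Elo update: delta = K * (S - Ea), where S = 1 (wins)
S - Ea = 1 - 0.6401 = 0.3599
Rating change = 16 * 0.3599
= 5.76

5.76 rating points


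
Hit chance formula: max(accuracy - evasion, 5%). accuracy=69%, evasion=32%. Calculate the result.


accuracy - evasion = 69 - 32 = 37
Apply floor: max(37, 5) = 37
Hit chance = 37%

37%


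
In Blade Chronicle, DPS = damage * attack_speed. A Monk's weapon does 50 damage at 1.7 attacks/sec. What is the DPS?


DPS = damage * attack_speed
= 50 * 1.7
= 85.0

85.0 DPS


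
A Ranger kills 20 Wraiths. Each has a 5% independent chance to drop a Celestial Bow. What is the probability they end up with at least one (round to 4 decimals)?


P(at least one) = 1 - P(none) = 1 - (1-p)^n
p = 5/100 = 0.05
1 - p = 0.95
(1 - p)^20 = 0.95^20 = 0.358486
P(at least one) = 1 - 0.358486 = 0.6415

0.6415


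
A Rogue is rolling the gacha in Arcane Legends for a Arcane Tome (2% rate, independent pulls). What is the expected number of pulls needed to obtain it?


Expected pulls for a geometric distribution = 1/p = 100 / rate%
= 100 / 2
= 50.0

50.0 pulls


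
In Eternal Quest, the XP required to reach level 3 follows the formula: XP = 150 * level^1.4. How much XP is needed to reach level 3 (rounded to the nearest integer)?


XP = 150 * level^1.4
Substitute level = 3:
XP = 150 * 3^1.4
= 150 * 4.6555
= 698

698 XP


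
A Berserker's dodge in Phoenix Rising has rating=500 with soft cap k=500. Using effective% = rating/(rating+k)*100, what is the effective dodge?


effective% = rating / (rating + k) * 100
= 500 / (500 + 500) * 100
= 500 / 1000 * 100
= 0.5 * 100
= 50.00%

50.00%


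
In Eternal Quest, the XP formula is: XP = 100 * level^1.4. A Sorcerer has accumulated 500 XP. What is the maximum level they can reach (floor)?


XP = 100 * level^1.4, so level = (XP / 100)^(1/1.4)
= (500 / 100)^(1/1.4)
= 5.0^0.7143
= 3.1569
Floor: level = 3

level 3


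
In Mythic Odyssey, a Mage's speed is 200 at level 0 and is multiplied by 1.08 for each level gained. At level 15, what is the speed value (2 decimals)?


value = base * growth^level
= 200 * 1.08^15
= 200 * 3.172169
= 634.43

634.43 speed


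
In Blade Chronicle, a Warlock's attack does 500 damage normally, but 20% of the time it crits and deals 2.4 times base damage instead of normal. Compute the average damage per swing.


E[dmg] = base * (1 + crit_chance * (crit_mult - 1))
cc as decimal = 20/100 = 0.2
cm - 1 = 2.4 - 1 = 1.4
Bonus factor = 0.2 * 1.4 = 0.28
Total multiplier = 1 + 0.28 = 1.28
Expected damage = 500 * 1.28 = 640.00

640.00 damage


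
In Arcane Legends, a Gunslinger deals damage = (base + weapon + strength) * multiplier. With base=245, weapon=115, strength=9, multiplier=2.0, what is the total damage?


Sum base + weapon + str = 245 + 115 + 9 = 369
Multiply by 2.0:
369 * 2.0 = 738.0

738.0 damage


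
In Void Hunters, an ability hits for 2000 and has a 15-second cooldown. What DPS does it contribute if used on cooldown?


DPS = damage / cooldown
= 2000 / 15
= 133.33

133.33 DPS


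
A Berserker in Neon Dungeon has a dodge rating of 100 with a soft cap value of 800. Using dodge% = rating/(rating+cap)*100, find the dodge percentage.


dodge% = 100 / (100 + 800) * 100
= 100 / 900 * 100
= 0.111111 * 100
= 11.11%

11.11%


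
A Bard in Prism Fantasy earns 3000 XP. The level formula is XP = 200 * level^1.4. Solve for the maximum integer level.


XP = 200 * level^1.4, so level = (XP / 200)^(1/1.4)
= (3000 / 200)^(1/1.4)
= 15.0^0.7143
= 6.9193
Floor: level = 6

level 6


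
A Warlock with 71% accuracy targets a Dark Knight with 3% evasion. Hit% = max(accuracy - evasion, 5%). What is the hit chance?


accuracy - evasion = 71 - 3 = 68
Apply floor: max(68, 5) = 68
Hit chance = 68%

68%


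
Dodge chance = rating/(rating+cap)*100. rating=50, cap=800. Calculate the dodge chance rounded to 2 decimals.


dodge% = 50 / (50 + 800) * 100
= 50 / 850 * 100
= 0.058824 * 100
= 5.88%

5.88%


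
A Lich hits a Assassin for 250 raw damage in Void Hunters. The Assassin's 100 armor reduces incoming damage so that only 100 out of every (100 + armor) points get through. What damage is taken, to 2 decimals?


actual = 250 * 100 / (100 + 100)
= 250 * 100 / 200
= 25000 / 200
= 125.00

125.00 damage


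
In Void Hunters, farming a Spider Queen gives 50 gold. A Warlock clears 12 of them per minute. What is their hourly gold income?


Gold per minute = 50 * 12 = 600
Gold per hour = 600 * 60 = 36000

36000 gold/hour


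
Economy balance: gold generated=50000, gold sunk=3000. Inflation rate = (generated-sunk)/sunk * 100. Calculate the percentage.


Net gold = 50000 - 3000 = 47000
Inflation rate = net / sunk * 100 = 47000 / 3000 * 100
= 15.666667 * 100
= 1566.67%

1566.67%


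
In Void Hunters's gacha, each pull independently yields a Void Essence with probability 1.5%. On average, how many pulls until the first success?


Expected pulls for a geometric distribution = 1/p = 100 / rate%
= 100 / 1.5
= 66.67

66.67 pulls


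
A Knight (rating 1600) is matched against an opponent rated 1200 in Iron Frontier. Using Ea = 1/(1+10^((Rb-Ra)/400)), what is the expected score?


Elo expected score: Ea = 1/(1 + 10^((Rb-Ra)/400))
Rb - Ra = 1200 - 1600 = -400
(Rb-Ra)/400 = -400/400 = -1.0
10^-1.0 = 0.1
Ea = 1/(1 + 0.1) = 1/1.1 = 0.9091

0.9091


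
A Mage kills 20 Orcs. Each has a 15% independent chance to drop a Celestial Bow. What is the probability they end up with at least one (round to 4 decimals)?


P(at least one) = 1 - P(none) = 1 - (1-p)^n
p = 15/100 = 0.15
1 - p = 0.85
(1 - p)^20 = 0.85^20 = 0.038760
P(at least one) = 1 - 0.038760 = 0.9612

0.9612


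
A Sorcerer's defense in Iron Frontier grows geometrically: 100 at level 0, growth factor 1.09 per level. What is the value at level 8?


value = base * growth^level
= 100 * 1.09^8
= 100 * 1.992563
= 199.26

199.26 defense


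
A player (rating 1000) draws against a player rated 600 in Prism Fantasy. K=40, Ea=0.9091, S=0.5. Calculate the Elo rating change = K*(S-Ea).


Elo update: delta = K * (S - Ea), where S = 0.5 (draws)
S - Ea = 0.5 - 0.9091 = -0.4091
Rating change = 40 * -0.4091
= -16.36

-16.36 rating points


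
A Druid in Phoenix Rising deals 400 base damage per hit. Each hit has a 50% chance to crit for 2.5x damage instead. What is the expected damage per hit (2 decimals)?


E[dmg] = base * (1 + crit_chance * (crit_mult - 1))
cc as decimal = 50/100 = 0.5
cm - 1 = 2.5 - 1 = 1.5
Bonus factor = 0.5 * 1.5 = 0.75
Total multiplier = 1 + 0.75 = 1.75
Expected damage = 400 * 1.75 = 700.00

700.00 damage


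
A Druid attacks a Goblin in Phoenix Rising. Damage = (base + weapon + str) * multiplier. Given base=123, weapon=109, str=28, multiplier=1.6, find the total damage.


Sum base + weapon + str = 123 + 109 + 28 = 260
Multiply by 1.6:
260 * 1.6 = 416.0

416.0 damage


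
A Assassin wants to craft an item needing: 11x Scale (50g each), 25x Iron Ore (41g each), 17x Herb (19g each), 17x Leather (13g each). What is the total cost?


Cost breakdown:
  Scale: 11 * 50 = 550
  Iron Ore: 25 * 41 = 1025
  Herb: 17 * 19 = 323
  Leather: 17 * 13 = 221
Total = 550 + 1025 + 323 + 221 = 2119

2119 gold


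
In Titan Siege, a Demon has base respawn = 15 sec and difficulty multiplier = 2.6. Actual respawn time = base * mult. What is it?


Respawn time = base * multiplier
= 15 * 2.6
= 39.0 seconds

39.0 seconds


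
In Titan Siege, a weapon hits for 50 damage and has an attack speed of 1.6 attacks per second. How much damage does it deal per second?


DPS = damage * attack_speed
= 50 * 1.6
= 80.0

80.0 DPS


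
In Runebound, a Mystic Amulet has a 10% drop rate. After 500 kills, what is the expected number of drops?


Expected drops = kills * (drop_rate / 100)
= 500 * (10 / 100)
= 500 * 0.1
= 50.0

50.0 drops


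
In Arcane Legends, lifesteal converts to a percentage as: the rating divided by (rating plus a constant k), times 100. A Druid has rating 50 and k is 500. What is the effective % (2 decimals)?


effective% = rating / (rating + k) * 100
= 50 / (50 + 500) * 100
= 50 / 550 * 100
= 0.090909 * 100
= 9.09%

9.09%


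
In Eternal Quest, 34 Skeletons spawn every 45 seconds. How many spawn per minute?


Spawns per minute = count * (60 / interval)
= 34 * (60 / 45)
= 34 * 1.3333
= 45.33

45.33 per minute


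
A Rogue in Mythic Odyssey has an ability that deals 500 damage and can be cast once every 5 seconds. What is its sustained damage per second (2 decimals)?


DPS = damage / cooldown
= 500 / 5
= 100.00

100.00 DPS


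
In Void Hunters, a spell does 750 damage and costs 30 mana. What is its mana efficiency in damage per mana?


Efficiency = damage / mana
= 750 / 30
= 25.00

25.00 dmg/mana


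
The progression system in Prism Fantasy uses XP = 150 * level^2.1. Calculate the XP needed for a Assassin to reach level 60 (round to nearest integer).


XP = 150 * level^2.1
Substitute level = 60:
XP = 150 * 60^2.1
= 150 * 5421.4771
= 813222

813222 XP


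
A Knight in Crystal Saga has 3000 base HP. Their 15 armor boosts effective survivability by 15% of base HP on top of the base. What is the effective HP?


EHP = 3000 * (1 + 15/100)
= 3000 * (1 + 0.15)
= 3000 * 1.15
= 3450.0

3450.0 EHP


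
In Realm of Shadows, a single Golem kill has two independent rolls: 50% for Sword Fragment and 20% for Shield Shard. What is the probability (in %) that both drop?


For independent events, P(both) = P(A) * P(B)
= 50% * 20%
= 1000 / 100 %
= 10.0%

10.0%


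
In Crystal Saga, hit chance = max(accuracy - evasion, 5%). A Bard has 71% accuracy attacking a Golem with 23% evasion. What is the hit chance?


accuracy - evasion = 71 - 23 = 48
Apply floor: max(48, 5) = 48
Hit chance = 48%

48%


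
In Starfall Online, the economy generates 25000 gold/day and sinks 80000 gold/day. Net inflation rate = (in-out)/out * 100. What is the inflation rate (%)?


Net gold = 25000 - 80000 = -55000
Inflation rate = net / sunk * 100 = -55000 / 80000 * 100
= -0.6875 * 100
= -68.75%

-68.75%


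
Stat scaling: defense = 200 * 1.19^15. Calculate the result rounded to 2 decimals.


value = base * growth^level
= 200 * 1.19^15
= 200 * 13.58953
= 2717.91

2717.91 defense


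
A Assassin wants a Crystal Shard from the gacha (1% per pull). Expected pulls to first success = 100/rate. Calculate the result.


Expected pulls for a geometric distribution = 1/p = 100 / rate%
= 100 / 1
= 100.0

100.0 pulls


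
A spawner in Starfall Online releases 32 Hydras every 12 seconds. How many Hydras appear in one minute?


Spawns per minute = count * (60 / interval)
= 32 * (60 / 12)
= 32 * 5.0
= 160.0

160.0 per minute


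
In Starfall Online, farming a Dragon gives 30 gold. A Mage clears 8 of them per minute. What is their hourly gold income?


Gold per minute = 30 * 8 = 240
Gold per hour = 240 * 60 = 14400

14400 gold/hour


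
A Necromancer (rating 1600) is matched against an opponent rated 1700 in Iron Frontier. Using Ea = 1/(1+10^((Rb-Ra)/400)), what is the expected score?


Elo expected score: Ea = 1/(1 + 10^((Rb-Ra)/400))
Rb - Ra = 1700 - 1600 = 100
(Rb-Ra)/400 = 100/400 = 0.25
10^0.25 = 1.778279
Ea = 1/(1 + 1.778279) = 1/2.778279 = 0.3599

0.3599


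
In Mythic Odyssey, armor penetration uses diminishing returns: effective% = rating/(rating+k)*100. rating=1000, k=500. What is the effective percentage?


effective% = rating / (rating + k) * 100
= 1000 / (1000 + 500) * 100
= 1000 / 1500 * 100
= 0.666667 * 100
= 66.67%

66.67%


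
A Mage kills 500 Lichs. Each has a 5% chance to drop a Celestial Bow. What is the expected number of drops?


Expected drops = kills * (drop_rate / 100)
= 500 * (5 / 100)
= 500 * 0.05
= 25.0

25.0 drops


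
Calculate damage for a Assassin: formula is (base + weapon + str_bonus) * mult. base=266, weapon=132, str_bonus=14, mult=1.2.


Sum base + weapon + str = 266 + 132 + 14 = 412
Multiply by 1.2:
412 * 1.2 = 494.4

494.4 damage


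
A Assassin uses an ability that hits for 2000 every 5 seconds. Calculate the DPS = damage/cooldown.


DPS = damage / cooldown
= 2000 / 5
= 400.00

400.00 DPS


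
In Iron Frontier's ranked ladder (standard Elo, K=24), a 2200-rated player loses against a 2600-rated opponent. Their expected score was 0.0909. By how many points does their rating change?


Elo update: delta = K * (S - Ea), where S = 0 (loses)
S - Ea = 0 - 0.0909 = -0.0909
Rating change = 24 * -0.0909
= -2.18

-2.18 rating points


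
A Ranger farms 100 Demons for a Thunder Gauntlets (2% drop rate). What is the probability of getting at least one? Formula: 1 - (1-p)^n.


P(at least one) = 1 - P(none) = 1 - (1-p)^n
p = 2/100 = 0.02
1 - p = 0.98
(1 - p)^100 = 0.98^100 = 0.132620
P(at least one) = 1 - 0.132620 = 0.8674

0.8674


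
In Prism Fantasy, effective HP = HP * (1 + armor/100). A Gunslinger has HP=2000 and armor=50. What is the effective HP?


EHP = 2000 * (1 + 50/100)
= 2000 * (1 + 0.5)
= 2000 * 1.5
= 3000.0

3000.0 EHP


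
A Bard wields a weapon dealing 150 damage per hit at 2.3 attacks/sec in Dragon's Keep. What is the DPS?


DPS = damage * attack_speed
= 150 * 2.3
= 345.0

345.0 DPS


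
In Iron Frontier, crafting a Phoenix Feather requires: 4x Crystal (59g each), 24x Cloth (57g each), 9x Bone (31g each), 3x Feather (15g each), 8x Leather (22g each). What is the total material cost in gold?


Cost breakdown:
  Crystal: 4 * 59 = 236
  Cloth: 24 * 57 = 1368
  Bone: 9 * 31 = 279
  Feather: 3 * 15 = 45
  Leather: 8 * 22 = 176
Total = 236 + 1368 + 279 + 45 + 176 = 2104

2104 gold


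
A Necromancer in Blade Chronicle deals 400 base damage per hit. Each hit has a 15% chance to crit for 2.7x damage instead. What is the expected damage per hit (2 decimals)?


E[dmg] = base * (1 + crit_chance * (crit_mult - 1))
cc as decimal = 15/100 = 0.15
cm - 1 = 2.7 - 1 = 1.7
Bonus factor = 0.15 * 1.7 = 0.255
Total multiplier = 1 + 0.255 = 1.255
Expected damage = 400 * 1.255 = 502.00

502.00 damage


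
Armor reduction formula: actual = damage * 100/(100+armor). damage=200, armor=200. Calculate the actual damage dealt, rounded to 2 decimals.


actual = 200 * 100 / (100 + 200)
= 200 * 100 / 300
= 20000 / 300
= 66.67

66.67 damage


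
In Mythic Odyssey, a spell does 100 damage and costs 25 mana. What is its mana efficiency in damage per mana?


Efficiency = damage / mana
= 100 / 25
= 4.00

4.00 dmg/mana


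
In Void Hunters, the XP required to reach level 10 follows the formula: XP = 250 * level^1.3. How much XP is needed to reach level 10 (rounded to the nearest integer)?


XP = 250 * level^1.3
Substitute level = 10:
XP = 250 * 10^1.3
= 250 * 19.9526
= 4988

4988 XP


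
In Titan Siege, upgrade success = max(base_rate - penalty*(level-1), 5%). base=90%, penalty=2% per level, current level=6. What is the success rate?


raw_rate = 90 - 2 * (6 - 1)
= 90 - 2 * 5
= 90 - 10
= 80
Apply floor: max(80, 5) = 80%

80%


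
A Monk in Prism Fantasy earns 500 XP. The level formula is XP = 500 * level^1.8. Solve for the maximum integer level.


XP = 500 * level^1.8, so level = (XP / 500)^(1/1.8)
= (500 / 500)^(1/1.8)
= 1.0^0.5556
= 1.0
Floor: level = 1

level 1


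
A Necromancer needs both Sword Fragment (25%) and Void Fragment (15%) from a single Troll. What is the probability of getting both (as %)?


For independent events, P(both) = P(A) * P(B)
= 25% * 15%
= 375 / 100 %
= 3.75%

3.75%


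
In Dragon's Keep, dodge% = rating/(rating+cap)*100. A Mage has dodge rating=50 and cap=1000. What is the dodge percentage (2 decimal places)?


dodge% = 50 / (50 + 1000) * 100
= 50 / 1050 * 100
= 0.047619 * 100
= 4.76%

4.76%


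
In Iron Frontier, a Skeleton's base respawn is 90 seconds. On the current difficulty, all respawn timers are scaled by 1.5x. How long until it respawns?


Respawn time = base * multiplier
= 90 * 1.5
= 135.0 seconds

135.0 seconds


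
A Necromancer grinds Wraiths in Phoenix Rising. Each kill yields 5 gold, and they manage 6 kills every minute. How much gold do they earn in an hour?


Gold per minute = 5 * 6 = 30
Gold per hour = 30 * 60 = 1800

1800 gold/hour


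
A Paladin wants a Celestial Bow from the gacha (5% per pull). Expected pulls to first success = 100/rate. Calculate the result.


Expected pulls for a geometric distribution = 1/p = 100 / rate%
= 100 / 5
= 20.0

20.0 pulls


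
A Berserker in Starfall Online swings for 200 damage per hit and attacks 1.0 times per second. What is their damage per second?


DPS = damage * attack_speed
= 200 * 1.0
= 200.0

200.0 DPS


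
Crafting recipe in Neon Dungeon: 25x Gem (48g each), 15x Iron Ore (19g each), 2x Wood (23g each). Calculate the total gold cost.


Cost breakdown:
  Gem: 25 * 48 = 1200
  Iron Ore: 15 * 19 = 285
  Wood: 2 * 23 = 46
Total = 1200 + 285 + 46 = 1531

1531 gold


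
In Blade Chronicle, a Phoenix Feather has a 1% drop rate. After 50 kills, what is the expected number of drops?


Expected drops = kills * (drop_rate / 100)
= 50 * (1 / 100)
= 50 * 0.01
= 0.5

0.5 drops


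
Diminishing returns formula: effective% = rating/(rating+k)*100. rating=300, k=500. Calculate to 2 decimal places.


effective% = rating / (rating + k) * 100
= 300 / (300 + 500) * 100
= 300 / 800 * 100
= 0.375 * 100
= 37.50%

37.50%


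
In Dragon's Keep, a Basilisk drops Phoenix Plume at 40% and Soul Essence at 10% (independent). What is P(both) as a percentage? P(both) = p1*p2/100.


For independent events, P(both) = P(A) * P(B)
= 40% * 10%
= 400 / 100 %
= 4.0%

4.0%


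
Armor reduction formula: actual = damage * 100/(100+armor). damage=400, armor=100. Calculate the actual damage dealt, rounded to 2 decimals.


actual = 400 * 100 / (100 + 100)
= 400 * 100 / 200
= 40000 / 200
= 200.00

200.00 damage


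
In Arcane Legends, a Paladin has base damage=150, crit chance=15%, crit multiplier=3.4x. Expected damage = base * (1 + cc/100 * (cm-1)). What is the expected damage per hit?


E[dmg] = base * (1 + crit_chance * (crit_mult - 1))
cc as decimal = 15/100 = 0.15
cm - 1 = 3.4 - 1 = 2.4
Bonus factor = 0.15 * 2.4 = 0.36
Total multiplier = 1 + 0.36 = 1.36
Expected damage = 150 * 1.36 = 204.00

204.00 damage


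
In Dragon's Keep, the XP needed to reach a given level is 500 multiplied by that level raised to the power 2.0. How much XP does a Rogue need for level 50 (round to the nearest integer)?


XP = 500 * level^2.0
Substitute level = 50:
XP = 500 * 50^2.0
= 500 * 2500.0
= 1250000

1250000 XP


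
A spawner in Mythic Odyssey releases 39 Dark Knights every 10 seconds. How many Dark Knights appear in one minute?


Spawns per minute = count * (60 / interval)
= 39 * (60 / 10)
= 39 * 6.0
= 234.0

234.0 per minute


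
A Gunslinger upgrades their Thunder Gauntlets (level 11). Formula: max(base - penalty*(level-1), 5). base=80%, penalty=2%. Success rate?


raw_rate = 80 - 2 * (11 - 1)
= 80 - 2 * 10
= 80 - 20
= 60
Apply floor: max(60, 5) = 60%

60%


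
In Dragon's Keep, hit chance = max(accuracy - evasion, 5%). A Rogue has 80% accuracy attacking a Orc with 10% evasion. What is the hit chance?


accuracy - evasion = 80 - 10 = 70
Apply floor: max(70, 5) = 70
Hit chance = 70%

70%


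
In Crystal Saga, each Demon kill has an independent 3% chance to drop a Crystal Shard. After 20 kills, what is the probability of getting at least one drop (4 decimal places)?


P(at least one) = 1 - P(none) = 1 - (1-p)^n
p = 3/100 = 0.03
1 - p = 0.97
(1 - p)^20 = 0.97^20 = 0.543794
P(at least one) = 1 - 0.543794 = 0.4562

0.4562


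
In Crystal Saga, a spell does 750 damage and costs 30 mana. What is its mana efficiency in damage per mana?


Efficiency = damage / mana
= 750 / 30
= 25.00

25.00 dmg/mana


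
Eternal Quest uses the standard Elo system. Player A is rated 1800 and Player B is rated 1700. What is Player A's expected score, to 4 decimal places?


Elo expected score: Ea = 1/(1 + 10^((Rb-Ra)/400))
Rb - Ra = 1700 - 1800 = -100
(Rb-Ra)/400 = -100/400 = -0.25
10^-0.25 = 0.562341
Ea = 1/(1 + 0.562341) = 1/1.562341 = 0.6401

0.6401


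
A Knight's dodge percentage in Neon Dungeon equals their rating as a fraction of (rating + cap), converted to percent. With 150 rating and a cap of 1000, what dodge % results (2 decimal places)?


dodge% = 150 / (150 + 1000) * 100
= 150 / 1150 * 100
= 0.130435 * 100
= 13.04%

13.04%


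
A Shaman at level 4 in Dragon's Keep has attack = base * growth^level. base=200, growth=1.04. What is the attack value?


value = base * growth^level
= 200 * 1.04^4
= 200 * 1.169859
= 233.97

233.97 attack


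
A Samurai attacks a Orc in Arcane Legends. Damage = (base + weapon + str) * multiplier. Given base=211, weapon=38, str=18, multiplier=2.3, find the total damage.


Sum base + weapon + str = 211 + 38 + 18 = 267
Multiply by 2.3:
267 * 2.3 = 614.1

614.1 damage


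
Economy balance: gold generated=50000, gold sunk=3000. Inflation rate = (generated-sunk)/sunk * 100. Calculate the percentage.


Net gold = 50000 - 3000 = 47000
Inflation rate = net / sunk * 100 = 47000 / 3000 * 100
= 15.666667 * 100
= 1566.67%

1566.67%


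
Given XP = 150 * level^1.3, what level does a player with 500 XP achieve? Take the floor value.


XP = 150 * level^1.3, so level = (XP / 150)^(1/1.3)
= (500 / 150)^(1/1.3)
= 3.3333^0.7692
= 2.5247
Floor: level = 2

level 2


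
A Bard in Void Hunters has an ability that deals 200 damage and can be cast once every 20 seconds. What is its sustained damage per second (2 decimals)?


DPS = damage / cooldown
= 200 / 20
= 10.00

10.00 DPS


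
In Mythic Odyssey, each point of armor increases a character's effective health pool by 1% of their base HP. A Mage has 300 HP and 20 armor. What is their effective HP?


EHP = 300 * (1 + 20/100)
= 300 * (1 + 0.2)
= 300 * 1.2
= 360.0

360.0 EHP


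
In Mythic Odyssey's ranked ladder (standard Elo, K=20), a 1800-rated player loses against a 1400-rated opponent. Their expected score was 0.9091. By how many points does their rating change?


Elo update: delta = K * (S - Ea), where S = 0 (loses)
S - Ea = 0 - 0.9091 = -0.9091
Rating change = 20 * -0.9091
= -18.18

-18.18 rating points


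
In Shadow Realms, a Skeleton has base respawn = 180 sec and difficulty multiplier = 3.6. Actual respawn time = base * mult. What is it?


Respawn time = base * multiplier
= 180 * 3.6
= 648.0 seconds

648.0 seconds


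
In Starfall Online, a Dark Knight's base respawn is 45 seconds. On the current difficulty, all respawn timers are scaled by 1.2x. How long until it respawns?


Respawn time = base * multiplier
= 45 * 1.2
= 54.0 seconds

54.0 seconds


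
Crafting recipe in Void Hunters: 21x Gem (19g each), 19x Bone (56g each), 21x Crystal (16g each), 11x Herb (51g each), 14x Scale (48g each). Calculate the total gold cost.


Cost breakdown:
  Gem: 21 * 19 = 399
  Bone: 19 * 56 = 1064
  Crystal: 21 * 16 = 336
  Herb: 11 * 51 = 561
  Scale: 14 * 48 = 672
Total = 399 + 1064 + 336 + 561 + 672 = 3032

3032 gold


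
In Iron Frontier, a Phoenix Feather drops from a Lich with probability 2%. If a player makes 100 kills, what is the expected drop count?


Expected drops = kills * (drop_rate / 100)
= 100 * (2 / 100)
= 100 * 0.02
= 2.0

2.0 drops


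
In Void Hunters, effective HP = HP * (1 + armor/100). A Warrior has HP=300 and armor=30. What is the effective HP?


EHP = 300 * (1 + 30/100)
= 300 * (1 + 0.3)
= 300 * 1.3
= 390.0

390.0 EHP


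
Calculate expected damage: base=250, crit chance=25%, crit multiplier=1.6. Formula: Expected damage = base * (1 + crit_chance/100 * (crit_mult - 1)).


E[dmg] = base * (1 + crit_chance * (crit_mult - 1))
cc as decimal = 25/100 = 0.25
cm - 1 = 1.6 - 1 = 0.6
Bonus factor = 0.25 * 0.6 = 0.15
Total multiplier = 1 + 0.15 = 1.15
Expected damage = 250 * 1.15 = 287.50

287.50 damage


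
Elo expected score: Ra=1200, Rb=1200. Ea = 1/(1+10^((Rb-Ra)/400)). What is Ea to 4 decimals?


Elo expected score: Ea = 1/(1 + 10^((Rb-Ra)/400))
Rb - Ra = 1200 - 1200 = 0
(Rb-Ra)/400 = 0/400 = 0.0
10^0.0 = 1.0
Ea = 1/(1 + 1.0) = 1/2.0 = 0.5000

0.5000


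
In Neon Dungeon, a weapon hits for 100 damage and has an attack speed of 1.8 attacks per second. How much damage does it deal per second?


DPS = damage * attack_speed
= 100 * 1.8
= 180.0

180.0 DPS


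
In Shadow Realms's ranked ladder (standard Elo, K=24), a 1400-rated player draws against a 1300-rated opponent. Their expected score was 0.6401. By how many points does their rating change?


Elo update: delta = K * (S - Ea), where S = 0.5 (draws)
S - Ea = 0.5 - 0.6401 = -0.1401
Rating change = 24 * -0.1401
= -3.36

-3.36 rating points


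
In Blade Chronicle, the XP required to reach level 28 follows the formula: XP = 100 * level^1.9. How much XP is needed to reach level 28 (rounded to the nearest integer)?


XP = 100 * level^1.9
Substitute level = 28:
XP = 100 * 28^1.9
= 100 * 561.824
= 56182

56182 XP


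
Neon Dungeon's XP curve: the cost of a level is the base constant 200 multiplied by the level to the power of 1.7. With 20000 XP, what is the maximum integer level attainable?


XP = 200 * level^1.7, so level = (XP / 200)^(1/1.7)
= (20000 / 200)^(1/1.7)
= 100.0^0.5882
= 15.0131
Floor: level = 15

level 15


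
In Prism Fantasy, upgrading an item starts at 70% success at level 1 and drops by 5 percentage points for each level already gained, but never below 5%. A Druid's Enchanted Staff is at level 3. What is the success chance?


raw_rate = 70 - 5 * (3 - 1)
= 70 - 5 * 2
= 70 - 10
= 60
Apply floor: max(60, 5) = 60%

60%


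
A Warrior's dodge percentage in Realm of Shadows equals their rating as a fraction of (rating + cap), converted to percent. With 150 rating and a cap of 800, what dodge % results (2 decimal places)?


dodge% = 150 / (150 + 800) * 100
= 150 / 950 * 100
= 0.157895 * 100
= 15.79%

15.79%


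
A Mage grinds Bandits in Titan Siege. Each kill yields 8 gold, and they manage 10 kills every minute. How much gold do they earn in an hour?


Gold per minute = 8 * 10 = 80
Gold per hour = 80 * 60 = 4800

4800 gold/hour


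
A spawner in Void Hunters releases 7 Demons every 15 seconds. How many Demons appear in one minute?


Spawns per minute = count * (60 / interval)
= 7 * (60 / 15)
= 7 * 4.0
= 28.0

28.0 per minute


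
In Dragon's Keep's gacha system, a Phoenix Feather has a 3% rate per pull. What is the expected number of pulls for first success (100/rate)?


Expected pulls for a geometric distribution = 1/p = 100 / rate%
= 100 / 3
= 33.33

33.33 pulls


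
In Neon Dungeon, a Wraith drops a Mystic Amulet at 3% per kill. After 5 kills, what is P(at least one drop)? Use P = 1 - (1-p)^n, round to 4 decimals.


P(at least one) = 1 - P(none) = 1 - (1-p)^n
p = 3/100 = 0.03
1 - p = 0.97
(1 - p)^5 = 0.97^5 = 0.858734
P(at least one) = 1 - 0.858734 = 0.1413

0.1413


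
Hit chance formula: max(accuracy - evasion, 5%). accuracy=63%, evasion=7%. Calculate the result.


accuracy - evasion = 63 - 7 = 56
Apply floor: max(56, 5) = 56
Hit chance = 56%

56%


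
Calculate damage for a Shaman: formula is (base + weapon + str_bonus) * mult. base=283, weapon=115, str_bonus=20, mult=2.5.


Sum base + weapon + str = 283 + 115 + 20 = 418
Multiply by 2.5:
418 * 2.5 = 1045.0

1045.0 damage


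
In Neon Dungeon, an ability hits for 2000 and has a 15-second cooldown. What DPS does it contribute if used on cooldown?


DPS = damage / cooldown
= 2000 / 15
= 133.33

133.33 DPS


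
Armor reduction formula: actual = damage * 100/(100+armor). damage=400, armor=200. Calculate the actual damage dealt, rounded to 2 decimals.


actual = 400 * 100 / (100 + 200)
= 400 * 100 / 300
= 40000 / 300
= 133.33

133.33 damage


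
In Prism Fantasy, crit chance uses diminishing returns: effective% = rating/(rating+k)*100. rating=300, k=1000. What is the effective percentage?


effective% = rating / (rating + k) * 100
= 300 / (300 + 1000) * 100
= 300 / 1300 * 100
= 0.230769 * 100
= 23.08%

23.08%


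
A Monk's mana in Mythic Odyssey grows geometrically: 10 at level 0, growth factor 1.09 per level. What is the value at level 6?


value = base * growth^level
= 10 * 1.09^6
= 10 * 1.6771
= 16.77

16.77 mana


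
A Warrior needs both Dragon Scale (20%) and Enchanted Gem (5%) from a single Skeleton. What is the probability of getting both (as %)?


For independent events, P(both) = P(A) * P(B)
= 20% * 5%
= 100 / 100 %
= 1.0%

1.0%


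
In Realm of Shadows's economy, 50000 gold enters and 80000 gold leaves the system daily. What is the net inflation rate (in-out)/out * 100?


Net gold = 50000 - 80000 = -30000
Inflation rate = net / sunk * 100 = -30000 / 80000 * 100
= -0.375 * 100
= -37.50%

-37.50%


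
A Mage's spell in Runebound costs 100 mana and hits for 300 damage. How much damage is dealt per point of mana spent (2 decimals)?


Efficiency = damage / mana
= 300 / 100
= 3.00

3.00 dmg/mana


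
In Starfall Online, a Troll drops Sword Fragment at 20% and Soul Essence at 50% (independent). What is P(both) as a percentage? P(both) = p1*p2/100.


For independent events, P(both) = P(A) * P(B)
= 20% * 50%
= 1000 / 100 %
= 10.0%

10.0%


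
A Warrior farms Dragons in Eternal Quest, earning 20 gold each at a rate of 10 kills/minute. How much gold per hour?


Gold per minute = 20 * 10 = 200
Gold per hour = 200 * 60 = 12000

12000 gold/hour


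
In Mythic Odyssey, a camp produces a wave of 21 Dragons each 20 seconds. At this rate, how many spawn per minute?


Spawns per minute = count * (60 / interval)
= 21 * (60 / 20)
= 21 * 3.0
= 63.0

63.0 per minute


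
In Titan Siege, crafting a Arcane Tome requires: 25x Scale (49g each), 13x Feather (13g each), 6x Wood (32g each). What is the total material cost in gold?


Cost breakdown:
  Scale: 25 * 49 = 1225
  Feather: 13 * 13 = 169
  Wood: 6 * 32 = 192
Total = 1225 + 169 + 192 = 1586

1586 gold


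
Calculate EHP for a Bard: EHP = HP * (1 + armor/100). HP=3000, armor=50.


EHP = 3000 * (1 + 50/100)
= 3000 * (1 + 0.5)
= 3000 * 1.5
= 4500.0

4500.0 EHP


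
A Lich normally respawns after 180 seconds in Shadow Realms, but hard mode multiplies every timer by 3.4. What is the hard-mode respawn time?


Respawn time = base * multiplier
= 180 * 3.4
= 612.0 seconds

612.0 seconds


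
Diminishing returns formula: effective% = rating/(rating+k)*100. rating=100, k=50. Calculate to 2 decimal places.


effective% = rating / (rating + k) * 100
= 100 / (100 + 50) * 100
= 100 / 150 * 100
= 0.666667 * 100
= 66.67%

66.67%
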